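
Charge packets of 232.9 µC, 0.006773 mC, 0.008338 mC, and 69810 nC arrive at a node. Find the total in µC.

In µC:
  232.9 µC → 232.9
  0.006773 mC = 0.006773 × 10^3 µC = 6.773
  0.008338 mC = 0.008338 × 10^3 µC = 8.338
  69810 nC = 69810 × 10^-3 µC = 69.81
Sum: 232.9 + 6.773 + 8.338 + 69.81 = 317.821

317.821 µC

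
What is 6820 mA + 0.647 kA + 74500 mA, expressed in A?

728.32 A

In A:
  6820 mA = 6820 × 10⁻³ A = 6.82
  0.647 kA = 0.647 × 10³ A = 647
  74500 mA = 74500 × 10⁻³ A = 74.5
Sum: 6.82 + 647 + 74.5 = 728.32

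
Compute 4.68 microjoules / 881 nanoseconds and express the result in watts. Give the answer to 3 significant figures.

5.31 watts

(4.68 × 10^-6) / (881 × 10^-9) = 0.0053121 × 10^3 W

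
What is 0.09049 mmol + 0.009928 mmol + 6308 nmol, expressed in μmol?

106.726 μmol

In μmol:
  0.09049 mmol = 0.09049 × 10^3 μmol = 90.49
  0.009928 mmol = 0.009928 × 10^3 μmol = 9.928
  6308 nmol = 6308 × 10^-3 μmol = 6.308
Sum: 90.49 + 9.928 + 6.308 = 106.726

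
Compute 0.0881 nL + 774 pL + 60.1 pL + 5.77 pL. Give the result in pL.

In pL:
  0.0881 nL = 0.0881 × 10^3 pL = 88.1
  774 pL → 774
  60.1 pL → 60.1
  5.77 pL → 5.77
Sum: 88.1 + 774 + 60.1 + 5.77 = 927.97

927.97 pL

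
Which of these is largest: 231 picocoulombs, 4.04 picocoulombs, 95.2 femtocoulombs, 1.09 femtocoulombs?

231 picocoulombs

231 picocoulombs = 0.000000000231 coulombs
4.04 picocoulombs = 0.00000000000404 coulombs
95.2 femtocoulombs = 0.0000000000000952 coulombs
1.09 femtocoulombs = 0.00000000000000109 coulombs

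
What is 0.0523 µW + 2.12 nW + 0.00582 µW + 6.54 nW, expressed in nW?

66.78 nW

In nW:
  0.0523 µW = 0.0523 × 10^3 nW = 52.3
  2.12 nW → 2.12
  0.00582 µW = 0.00582 × 10^3 nW = 5.82
  6.54 nW → 6.54
Sum: 52.3 + 2.12 + 5.82 + 6.54 = 66.78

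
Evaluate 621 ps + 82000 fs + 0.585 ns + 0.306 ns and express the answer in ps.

1594 ps

In ps:
  621 ps → 621
  82000 fs = 82000e-3 ps = 82
  0.585 ns = 0.585e3 ps = 585
  0.306 ns = 0.306e3 ps = 306
Sum: 621 + 82 + 585 + 306 = 1594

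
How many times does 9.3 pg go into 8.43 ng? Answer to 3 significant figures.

(8.43 × 10⁻⁹) / (9.3 × 10⁻¹²) = 0.9065 × 10³

906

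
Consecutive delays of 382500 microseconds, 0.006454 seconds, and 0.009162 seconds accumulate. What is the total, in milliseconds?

398.116 milliseconds

In milliseconds:
  382500 microseconds = 382500 × 10^-3 milliseconds = 382.5
  0.006454 seconds = 0.006454 × 10^3 milliseconds = 6.454
  0.009162 seconds = 0.009162 × 10^3 milliseconds = 9.162
Sum: 382.5 + 6.454 + 9.162 = 398.116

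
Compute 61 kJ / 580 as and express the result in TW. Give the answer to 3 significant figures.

105000000 TW

(61 × 10³) / (580 × 10⁻¹⁸) = 0.10517 × 10²¹ W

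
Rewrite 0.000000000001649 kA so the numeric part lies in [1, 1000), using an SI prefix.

1.649 nA

= 1.649e-9 A; 1e-9 is nano.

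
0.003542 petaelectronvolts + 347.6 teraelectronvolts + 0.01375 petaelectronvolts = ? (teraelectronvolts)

In teraelectronvolts:
  0.003542 petaelectronvolts = 0.003542 × 10³ teraelectronvolts = 3.542
  347.6 teraelectronvolts → 347.6
  0.01375 petaelectronvolts = 0.01375 × 10³ teraelectronvolts = 13.75
Sum: 3.542 + 347.6 + 13.75 = 364.892

364.892 teraelectronvolts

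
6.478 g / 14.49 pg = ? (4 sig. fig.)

447100000000

(6.478) / (14.49 × 10⁻¹²) = 0.44707 × 10¹²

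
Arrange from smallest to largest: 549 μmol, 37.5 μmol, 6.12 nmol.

549 μmol = 0.000549 mol
37.5 μmol = 0.0000375 mol
6.12 nmol = 0.00000000612 mol

6.12 nmol < 37.5 μmol < 549 μmol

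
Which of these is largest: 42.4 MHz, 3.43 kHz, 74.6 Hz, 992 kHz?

42.4 MHz = 42400000 Hz
3.43 kHz = 3430 Hz
74.6 Hz = 74.6 Hz
992 kHz = 992000 Hz

42.4 MHz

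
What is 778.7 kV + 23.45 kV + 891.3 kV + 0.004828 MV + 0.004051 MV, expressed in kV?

In kV:
  778.7 kV → 778.7
  23.45 kV → 23.45
  891.3 kV → 891.3
  0.004828 MV = 0.004828 × 10³ kV = 4.828
  0.004051 MV = 0.004051 × 10³ kV = 4.051
Sum: 778.7 + 23.45 + 891.3 + 4.828 + 4.051 = 1702.329

1702.329 kV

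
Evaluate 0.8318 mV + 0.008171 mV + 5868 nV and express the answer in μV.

845.839 μV

In μV:
  0.8318 mV = 0.8318 × 10^3 μV = 831.8
  0.008171 mV = 0.008171 × 10^3 μV = 8.171
  5868 nV = 5868 × 10^-3 μV = 5.868
Sum: 831.8 + 8.171 + 5.868 = 845.839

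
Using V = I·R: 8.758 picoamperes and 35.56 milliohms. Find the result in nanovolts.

8.758 × 10^-12 × 35.56 × 10^-3 = 311.43448 × 10^-15 V

0.00031143448 nanovolts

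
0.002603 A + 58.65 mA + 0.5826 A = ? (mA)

643.853 mA

In mA:
  0.002603 A = 0.002603e3 mA = 2.603
  58.65 mA → 58.65
  0.5826 A = 0.5826e3 mA = 582.6
Sum: 2.603 + 58.65 + 582.6 = 643.853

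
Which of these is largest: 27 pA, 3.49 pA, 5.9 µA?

5.9 µA

27 pA = 0.000000000027 A
3.49 pA = 0.00000000000349 A
5.9 µA = 0.0000059 A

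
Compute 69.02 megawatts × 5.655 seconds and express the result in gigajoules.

0.3903081 gigajoules

69.02 × 10^6 × 5.655 = 390.3081 × 10^6 J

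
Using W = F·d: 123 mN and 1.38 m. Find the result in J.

0.16974 J

123e-3 × 1.38 = 169.74e-3 J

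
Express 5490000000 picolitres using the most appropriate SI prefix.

5.49 millilitres

= 5.49e-3 litres; 1e-3 is milli.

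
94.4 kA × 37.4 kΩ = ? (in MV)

94.4e3 × 37.4e3 = 3530.56e6 V

3530.56 MV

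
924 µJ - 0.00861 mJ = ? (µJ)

In µJ:
  924 µJ → 924
  0.00861 mJ = 0.00861 × 10^3 µJ = 8.61
Difference: 924 - 8.61 = 915.39

915.39 µJ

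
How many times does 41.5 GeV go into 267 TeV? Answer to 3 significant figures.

6430

(267 × 10^12) / (41.5 × 10^9) = 6.434 × 10^3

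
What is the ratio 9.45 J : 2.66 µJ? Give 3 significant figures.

3550000

(9.45) / (2.66 × 10^-6) = 3.553 × 10^6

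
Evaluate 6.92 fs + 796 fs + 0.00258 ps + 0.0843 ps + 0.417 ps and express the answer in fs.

1306.8 fs

In fs:
  6.92 fs → 6.92
  796 fs → 796
  0.00258 ps = 0.00258 × 10^3 fs = 2.58
  0.0843 ps = 0.0843 × 10^3 fs = 84.3
  0.417 ps = 0.417 × 10^3 fs = 417
Sum: 6.92 + 796 + 2.58 + 84.3 + 417 = 1306.8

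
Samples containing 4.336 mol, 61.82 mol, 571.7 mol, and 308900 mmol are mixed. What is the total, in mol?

946.756 mol

In mol:
  4.336 mol → 4.336
  61.82 mol → 61.82
  571.7 mol → 571.7
  308900 mmol = 308900e-3 mol = 308.9
Sum: 4.336 + 61.82 + 571.7 + 308.9 = 946.756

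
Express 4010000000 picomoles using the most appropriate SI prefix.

4.01 millimoles

= 4.01 × 10⁻³ moles; 10⁻³ is milli.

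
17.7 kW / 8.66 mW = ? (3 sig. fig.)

(17.7 × 10³) / (8.66 × 10⁻³) = 2.044 × 10⁶

2040000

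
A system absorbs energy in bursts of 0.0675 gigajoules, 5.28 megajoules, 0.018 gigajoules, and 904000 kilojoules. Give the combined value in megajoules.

994.78 megajoules

In megajoules:
  0.0675 gigajoules = 0.0675e3 megajoules = 67.5
  5.28 megajoules → 5.28
  0.018 gigajoules = 0.018e3 megajoules = 18
  904000 kilojoules = 904000e-3 megajoules = 904
Sum: 67.5 + 5.28 + 18 + 904 = 994.78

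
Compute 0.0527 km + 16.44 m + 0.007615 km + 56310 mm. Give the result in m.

133.065 m

In m:
  0.0527 km = 0.0527 × 10^3 m = 52.7
  16.44 m → 16.44
  0.007615 km = 0.007615 × 10^3 m = 7.615
  56310 mm = 56310 × 10^-3 m = 56.31
Sum: 52.7 + 16.44 + 7.615 + 56.31 = 133.065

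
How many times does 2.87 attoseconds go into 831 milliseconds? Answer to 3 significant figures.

290000000000000000

(831e-3) / (2.87e-18) = 289.5e15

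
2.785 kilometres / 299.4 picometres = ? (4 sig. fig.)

(2.785 × 10^3) / (299.4 × 10^-12) = 0.0093019 × 10^15

9302000000000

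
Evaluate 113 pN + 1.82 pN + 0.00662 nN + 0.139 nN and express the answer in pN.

260.44 pN

In pN:
  113 pN → 113
  1.82 pN → 1.82
  0.00662 nN = 0.00662 × 10³ pN = 6.62
  0.139 nN = 0.139 × 10³ pN = 139
Sum: 113 + 1.82 + 6.62 + 139 = 260.44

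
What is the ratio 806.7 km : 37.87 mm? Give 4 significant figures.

21300000

(806.7 × 10^3) / (37.87 × 10^-3) = 21.302 × 10^6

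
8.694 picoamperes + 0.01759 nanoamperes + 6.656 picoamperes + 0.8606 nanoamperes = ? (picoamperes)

893.54 picoamperes

In picoamperes:
  8.694 picoamperes → 8.694
  0.01759 nanoamperes = 0.01759 × 10^3 picoamperes = 17.59
  6.656 picoamperes → 6.656
  0.8606 nanoamperes = 0.8606 × 10^3 picoamperes = 860.6
Sum: 8.694 + 17.59 + 6.656 + 860.6 = 893.54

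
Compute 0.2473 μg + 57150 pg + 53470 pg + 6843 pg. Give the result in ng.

In ng:
  0.2473 μg = 0.2473 × 10^3 ng = 247.3
  57150 pg = 57150 × 10^-3 ng = 57.15
  53470 pg = 53470 × 10^-3 ng = 53.47
  6843 pg = 6843 × 10^-3 ng = 6.843
Sum: 247.3 + 57.15 + 53.47 + 6.843 = 364.763

364.763 ng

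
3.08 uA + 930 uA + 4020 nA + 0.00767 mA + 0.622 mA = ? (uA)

In uA:
  3.08 uA → 3.08
  930 uA → 930
  4020 nA = 4020 × 10⁻³ uA = 4.02
  0.00767 mA = 0.00767 × 10³ uA = 7.67
  0.622 mA = 0.622 × 10³ uA = 622
Sum: 3.08 + 930 + 4.02 + 7.67 + 622 = 1566.77

1566.77 uA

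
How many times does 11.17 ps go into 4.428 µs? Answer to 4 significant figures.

(4.428 × 10⁻⁶) / (11.17 × 10⁻¹²) = 0.39642 × 10⁶

396400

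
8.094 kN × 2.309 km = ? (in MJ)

8.094e3 × 2.309e3 = 18.689046e6 J

18.689046 MJ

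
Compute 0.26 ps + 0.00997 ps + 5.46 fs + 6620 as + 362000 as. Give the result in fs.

In fs:
  0.26 ps = 0.26 × 10³ fs = 260
  0.00997 ps = 0.00997 × 10³ fs = 9.97
  5.46 fs → 5.46
  6620 as = 6620 × 10⁻³ fs = 6.62
  362000 as = 362000 × 10⁻³ fs = 362
Sum: 260 + 9.97 + 5.46 + 6.62 + 362 = 644.05

644.05 fs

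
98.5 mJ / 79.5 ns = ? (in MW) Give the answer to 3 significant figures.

1.24 MW

(98.5e-3) / (79.5e-9) = 1.239e6 W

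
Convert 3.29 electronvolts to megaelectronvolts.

(no prefix) = 10⁰, mega = 10⁶; factor is 10⁻⁶.
3.29 × 10⁻⁶ = 0.00000329

0.00000329 megaelectronvolts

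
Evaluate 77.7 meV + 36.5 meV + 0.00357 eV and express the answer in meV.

117.77 meV

In meV:
  77.7 meV → 77.7
  36.5 meV → 36.5
  0.00357 eV = 0.00357e3 meV = 3.57
Sum: 77.7 + 36.5 + 3.57 = 117.77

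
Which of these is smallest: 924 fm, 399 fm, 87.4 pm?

399 fm

924 fm = 0.000000000000924 m
399 fm = 0.000000000000399 m
87.4 pm = 0.0000000000874 m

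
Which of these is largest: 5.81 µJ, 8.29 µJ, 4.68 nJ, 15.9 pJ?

5.81 µJ = 0.00000581 J
8.29 µJ = 0.00000829 J
4.68 nJ = 0.00000000468 J
15.9 pJ = 0.0000000000159 J

8.29 µJ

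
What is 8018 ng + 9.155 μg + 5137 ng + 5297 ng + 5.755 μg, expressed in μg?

33.362 μg

In μg:
  8018 ng = 8018e-3 μg = 8.018
  9.155 μg → 9.155
  5137 ng = 5137e-3 μg = 5.137
  5297 ng = 5297e-3 μg = 5.297
  5.755 μg → 5.755
Sum: 8.018 + 9.155 + 5.137 + 5.297 + 5.755 = 33.362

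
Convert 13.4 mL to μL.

milli = 10^-3, micro = 10^-6; factor is 10^3.
13.4 × 10^3 = 13400

13400 μL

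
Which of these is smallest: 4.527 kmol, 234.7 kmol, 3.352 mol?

3.352 mol

4.527 kmol = 4527 mol
234.7 kmol = 234700 mol
3.352 mol = 3.352 mol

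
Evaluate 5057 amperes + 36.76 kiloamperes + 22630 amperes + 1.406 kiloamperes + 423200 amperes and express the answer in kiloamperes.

In kiloamperes:
  5057 amperes = 5057 × 10⁻³ kiloamperes = 5.057
  36.76 kiloamperes → 36.76
  22630 amperes = 22630 × 10⁻³ kiloamperes = 22.63
  1.406 kiloamperes → 1.406
  423200 amperes = 423200 × 10⁻³ kiloamperes = 423.2
Sum: 5.057 + 36.76 + 22.63 + 1.406 + 423.2 = 489.053

489.053 kiloamperes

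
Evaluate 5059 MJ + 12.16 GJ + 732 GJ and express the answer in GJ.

In GJ:
  5059 MJ = 5059 × 10⁻³ GJ = 5.059
  12.16 GJ → 12.16
  732 GJ → 732
Sum: 5.059 + 12.16 + 732 = 749.219

749.219 GJ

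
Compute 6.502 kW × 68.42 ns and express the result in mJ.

0.44486684 mJ

6.502 × 10³ × 68.42 × 10⁻⁹ = 444.86684 × 10⁻⁶ J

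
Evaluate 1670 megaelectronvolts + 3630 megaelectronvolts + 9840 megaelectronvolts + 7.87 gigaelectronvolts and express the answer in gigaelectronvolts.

In gigaelectronvolts:
  1670 megaelectronvolts = 1670 × 10^-3 gigaelectronvolts = 1.67
  3630 megaelectronvolts = 3630 × 10^-3 gigaelectronvolts = 3.63
  9840 megaelectronvolts = 9840 × 10^-3 gigaelectronvolts = 9.84
  7.87 gigaelectronvolts → 7.87
Sum: 1.67 + 3.63 + 9.84 + 7.87 = 23.01

23.01 gigaelectronvolts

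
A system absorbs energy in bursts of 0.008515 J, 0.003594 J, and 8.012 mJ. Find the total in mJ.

20.121 mJ

In mJ:
  0.008515 J = 0.008515 × 10³ mJ = 8.515
  0.003594 J = 0.003594 × 10³ mJ = 3.594
  8.012 mJ → 8.012
Sum: 8.515 + 3.594 + 8.012 = 20.121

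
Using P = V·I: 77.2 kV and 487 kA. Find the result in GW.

77.2 × 10³ × 487 × 10³ = 37596.4 × 10⁶ W

37.5964 GW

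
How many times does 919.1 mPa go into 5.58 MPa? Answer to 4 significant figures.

6071000

(5.58e6) / (919.1e-3) = 0.0060712e9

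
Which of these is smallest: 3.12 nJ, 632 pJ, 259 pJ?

259 pJ

3.12 nJ = 0.00000000312 J
632 pJ = 0.000000000632 J
259 pJ = 0.000000000259 J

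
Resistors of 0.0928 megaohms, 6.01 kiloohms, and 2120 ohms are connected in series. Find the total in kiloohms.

100.93 kiloohms

In kiloohms:
  0.0928 megaohms = 0.0928 × 10^3 kiloohms = 92.8
  6.01 kiloohms → 6.01
  2120 ohms = 2120 × 10^-3 kiloohms = 2.12
Sum: 92.8 + 6.01 + 2.12 = 100.93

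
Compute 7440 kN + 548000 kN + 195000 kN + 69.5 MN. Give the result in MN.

819.94 MN

In MN:
  7440 kN = 7440e-3 MN = 7.44
  548000 kN = 548000e-3 MN = 548
  195000 kN = 195000e-3 MN = 195
  69.5 MN → 69.5
Sum: 7.44 + 548 + 195 + 69.5 = 819.94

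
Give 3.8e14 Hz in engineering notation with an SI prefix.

= 380e12 Hz; 1e12 is tera.

380 THz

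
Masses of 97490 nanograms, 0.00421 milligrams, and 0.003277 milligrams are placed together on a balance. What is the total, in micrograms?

In micrograms:
  97490 nanograms = 97490 × 10^-3 micrograms = 97.49
  0.00421 milligrams = 0.00421 × 10^3 micrograms = 4.21
  0.003277 milligrams = 0.003277 × 10^3 micrograms = 3.277
Sum: 97.49 + 4.21 + 3.277 = 104.977

104.977 micrograms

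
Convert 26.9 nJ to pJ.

nano = 1e-9, pico = 1e-12; factor is 1e3.
26.9 × 1e3 = 26900

26900 pJ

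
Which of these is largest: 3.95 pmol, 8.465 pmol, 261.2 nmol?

3.95 pmol = 0.00000000000395 mol
8.465 pmol = 0.000000000008465 mol
261.2 nmol = 0.0000002612 mol

261.2 nmol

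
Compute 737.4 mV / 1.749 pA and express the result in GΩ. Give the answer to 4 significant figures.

(737.4 × 10^-3) / (1.749 × 10^-12) = 421.612 × 10^9 Ω

421.6 GΩ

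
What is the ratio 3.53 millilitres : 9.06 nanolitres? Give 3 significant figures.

(3.53 × 10⁻³) / (9.06 × 10⁻⁹) = 0.3896 × 10⁶

390000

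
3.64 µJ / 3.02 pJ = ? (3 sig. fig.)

1210000

(3.64 × 10⁻⁶) / (3.02 × 10⁻¹²) = 1.205 × 10⁶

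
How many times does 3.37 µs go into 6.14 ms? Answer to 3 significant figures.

1820

(6.14e-3) / (3.37e-6) = 1.822e3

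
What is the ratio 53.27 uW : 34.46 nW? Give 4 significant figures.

1546

(53.27 × 10⁻⁶) / (34.46 × 10⁻⁹) = 1.5459 × 10³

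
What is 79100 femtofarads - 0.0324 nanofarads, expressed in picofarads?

In picofarads:
  79100 femtofarads = 79100 × 10^-3 picofarads = 79.1
  0.0324 nanofarads = 0.0324 × 10^3 picofarads = 32.4
Difference: 79.1 - 32.4 = 46.7

46.7 picofarads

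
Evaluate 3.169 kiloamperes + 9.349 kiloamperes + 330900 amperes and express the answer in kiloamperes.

In kiloamperes:
  3.169 kiloamperes → 3.169
  9.349 kiloamperes → 9.349
  330900 amperes = 330900 × 10⁻³ kiloamperes = 330.9
Sum: 3.169 + 9.349 + 330.9 = 343.418

343.418 kiloamperes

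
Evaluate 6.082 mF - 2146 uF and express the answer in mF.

In mF:
  6.082 mF → 6.082
  2146 uF = 2146e-3 mF = 2.146
Difference: 6.082 - 2.146 = 3.936

3.936 mF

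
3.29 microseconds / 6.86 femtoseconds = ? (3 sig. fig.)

(3.29e-6) / (6.86e-15) = 0.4796e9

480000000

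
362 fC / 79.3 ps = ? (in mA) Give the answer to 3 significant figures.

4.56 mA

(362 × 10⁻¹⁵) / (79.3 × 10⁻¹²) = 4.5649 × 10⁻³ A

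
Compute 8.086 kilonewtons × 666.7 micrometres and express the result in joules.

5.3909362 joules

8.086 × 10^3 × 666.7 × 10^-6 = 5390.9362 × 10^-3 J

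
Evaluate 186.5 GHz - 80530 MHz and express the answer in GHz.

105.97 GHz

In GHz:
  186.5 GHz → 186.5
  80530 MHz = 80530 × 10^-3 GHz = 80.53
Difference: 186.5 - 80.53 = 105.97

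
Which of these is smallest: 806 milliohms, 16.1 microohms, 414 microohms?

806 milliohms = 0.806 ohms
16.1 microohms = 0.0000161 ohms
414 microohms = 0.000414 ohms

16.1 microohms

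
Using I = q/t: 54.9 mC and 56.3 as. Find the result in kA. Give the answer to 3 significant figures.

(54.9e-3) / (56.3e-18) = 0.97513e15 A

975000000000 kA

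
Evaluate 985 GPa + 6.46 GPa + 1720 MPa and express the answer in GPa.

In GPa:
  985 GPa → 985
  6.46 GPa → 6.46
  1720 MPa = 1720 × 10⁻³ GPa = 1.72
Sum: 985 + 6.46 + 1.72 = 993.18

993.18 GPa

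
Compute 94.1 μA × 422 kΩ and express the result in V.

39.7102 V

94.1e-6 × 422e3 = 39710.2e-3 V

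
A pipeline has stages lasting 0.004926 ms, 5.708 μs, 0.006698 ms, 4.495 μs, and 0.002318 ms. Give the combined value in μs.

24.145 μs

In μs:
  0.004926 ms = 0.004926 × 10³ μs = 4.926
  5.708 μs → 5.708
  0.006698 ms = 0.006698 × 10³ μs = 6.698
  4.495 μs → 4.495
  0.002318 ms = 0.002318 × 10³ μs = 2.318
Sum: 4.926 + 5.708 + 6.698 + 4.495 + 2.318 = 24.145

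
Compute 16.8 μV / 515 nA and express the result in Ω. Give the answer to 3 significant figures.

32.6 Ω

(16.8e-6) / (515e-9) = 0.032621e3 Ω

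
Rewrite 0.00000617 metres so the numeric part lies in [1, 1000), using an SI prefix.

= 6.17e-6 metres; 1e-6 is micro.

6.17 micrometres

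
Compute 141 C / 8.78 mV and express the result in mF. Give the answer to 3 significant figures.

(141) / (8.78e-3) = 16.059e3 F

16100000 mF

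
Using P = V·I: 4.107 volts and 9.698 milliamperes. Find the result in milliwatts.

4.107 × 9.698 × 10⁻³ = 39.829686 × 10⁻³ W

39.829686 milliwatts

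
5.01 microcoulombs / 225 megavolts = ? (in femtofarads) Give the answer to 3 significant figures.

22.3 femtofarads

(5.01e-6) / (225e6) = 0.022267e-12 F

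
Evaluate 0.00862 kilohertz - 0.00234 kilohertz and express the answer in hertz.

6.28 hertz

In hertz:
  0.00862 kilohertz = 0.00862 × 10³ hertz = 8.62
  0.00234 kilohertz = 0.00234 × 10³ hertz = 2.34
Difference: 8.62 - 2.34 = 6.28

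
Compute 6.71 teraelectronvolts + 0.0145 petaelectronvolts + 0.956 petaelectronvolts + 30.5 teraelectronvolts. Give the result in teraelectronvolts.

In teraelectronvolts:
  6.71 teraelectronvolts → 6.71
  0.0145 petaelectronvolts = 0.0145e3 teraelectronvolts = 14.5
  0.956 petaelectronvolts = 0.956e3 teraelectronvolts = 956
  30.5 teraelectronvolts → 30.5
Sum: 6.71 + 14.5 + 956 + 30.5 = 1007.71

1007.71 teraelectronvolts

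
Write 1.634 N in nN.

(no prefix) = 1e0, nano = 1e-9; factor is 1e9.
1.634 × 1e9 = 1634000000

1634000000 nN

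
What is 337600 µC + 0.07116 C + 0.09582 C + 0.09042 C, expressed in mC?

In mC:
  337600 µC = 337600 × 10^-3 mC = 337.6
  0.07116 C = 0.07116 × 10^3 mC = 71.16
  0.09582 C = 0.09582 × 10^3 mC = 95.82
  0.09042 C = 0.09042 × 10^3 mC = 90.42
Sum: 337.6 + 71.16 + 95.82 + 90.42 = 595

595 mC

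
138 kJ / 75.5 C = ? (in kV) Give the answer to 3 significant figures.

1.83 kV

(138e3) / (75.5) = 1.8278e3 V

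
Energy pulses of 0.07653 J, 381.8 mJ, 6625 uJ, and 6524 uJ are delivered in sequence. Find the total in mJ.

In mJ:
  0.07653 J = 0.07653 × 10³ mJ = 76.53
  381.8 mJ → 381.8
  6625 uJ = 6625 × 10⁻³ mJ = 6.625
  6524 uJ = 6524 × 10⁻³ mJ = 6.524
Sum: 76.53 + 381.8 + 6.625 + 6.524 = 471.479

471.479 mJ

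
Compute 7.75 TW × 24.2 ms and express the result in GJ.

187.55 GJ

7.75e12 × 24.2e-3 = 187.55e9 J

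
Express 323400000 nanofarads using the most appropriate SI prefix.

= 323.4e-3 farads; 1e-3 is milli.

323.4 millifarads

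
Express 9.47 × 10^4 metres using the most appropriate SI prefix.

= 94.7 × 10^3 metres; 10^3 is kilo.

94.7 kilometres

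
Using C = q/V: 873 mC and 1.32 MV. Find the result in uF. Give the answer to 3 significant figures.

0.661 uF

(873 × 10⁻³) / (1.32 × 10⁶) = 661.36 × 10⁻⁹ F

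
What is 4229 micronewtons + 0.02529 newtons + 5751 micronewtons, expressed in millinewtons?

35.27 millinewtons

In millinewtons:
  4229 micronewtons = 4229 × 10⁻³ millinewtons = 4.229
  0.02529 newtons = 0.02529 × 10³ millinewtons = 25.29
  5751 micronewtons = 5751 × 10⁻³ millinewtons = 5.751
Sum: 4.229 + 25.29 + 5.751 = 35.27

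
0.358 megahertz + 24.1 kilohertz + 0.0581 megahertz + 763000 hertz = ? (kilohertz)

In kilohertz:
  0.358 megahertz = 0.358 × 10^3 kilohertz = 358
  24.1 kilohertz → 24.1
  0.0581 megahertz = 0.0581 × 10^3 kilohertz = 58.1
  763000 hertz = 763000 × 10^-3 kilohertz = 763
Sum: 358 + 24.1 + 58.1 + 763 = 1203.2

1203.2 kilohertz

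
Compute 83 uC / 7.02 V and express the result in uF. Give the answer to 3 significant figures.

11.8 uF

(83 × 10^-6) / (7.02) = 11.823 × 10^-6 F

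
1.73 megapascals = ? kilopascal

mega = 1e6, kilo = 1e3; factor is 1e3.
1.73 × 1e3 = 1730

1730 kilopascals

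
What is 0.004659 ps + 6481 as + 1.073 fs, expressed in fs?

In fs:
  0.004659 ps = 0.004659 × 10^3 fs = 4.659
  6481 as = 6481 × 10^-3 fs = 6.481
  1.073 fs → 1.073
Sum: 4.659 + 6.481 + 1.073 = 12.213

12.213 fs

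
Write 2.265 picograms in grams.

0.000000000002265 grams

pico = 10⁻¹², (no prefix) = 10⁰; factor is 10⁻¹².
2.265 × 10⁻¹² = 0.000000000002265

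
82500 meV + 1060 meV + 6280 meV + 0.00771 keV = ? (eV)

97.55 eV

In eV:
  82500 meV = 82500e-3 eV = 82.5
  1060 meV = 1060e-3 eV = 1.06
  6280 meV = 6280e-3 eV = 6.28
  0.00771 keV = 0.00771e3 eV = 7.71
Sum: 82.5 + 1.06 + 6.28 + 7.71 = 97.55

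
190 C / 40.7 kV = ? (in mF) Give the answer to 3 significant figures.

4.67 mF

(190) / (40.7 × 10³) = 4.6683 × 10⁻³ F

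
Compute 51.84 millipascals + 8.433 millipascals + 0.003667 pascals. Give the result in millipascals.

63.94 millipascals

In millipascals:
  51.84 millipascals → 51.84
  8.433 millipascals → 8.433
  0.003667 pascals = 0.003667 × 10³ millipascals = 3.667
Sum: 51.84 + 8.433 + 3.667 = 63.94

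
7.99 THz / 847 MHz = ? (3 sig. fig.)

(7.99 × 10¹²) / (847 × 10⁶) = 0.009433 × 10⁶

9430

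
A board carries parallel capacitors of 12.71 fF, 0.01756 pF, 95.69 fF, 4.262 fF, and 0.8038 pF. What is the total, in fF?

In fF:
  12.71 fF → 12.71
  0.01756 pF = 0.01756e3 fF = 17.56
  95.69 fF → 95.69
  4.262 fF → 4.262
  0.8038 pF = 0.8038e3 fF = 803.8
Sum: 12.71 + 17.56 + 95.69 + 4.262 + 803.8 = 934.022

934.022 fF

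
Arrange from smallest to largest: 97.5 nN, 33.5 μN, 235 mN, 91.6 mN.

97.5 nN < 33.5 μN < 91.6 mN < 235 mN

97.5 nN = 0.0000000975 N
33.5 μN = 0.0000335 N
235 mN = 0.235 N
91.6 mN = 0.0916 N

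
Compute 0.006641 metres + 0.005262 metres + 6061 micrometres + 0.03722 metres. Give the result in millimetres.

55.184 millimetres

In millimetres:
  0.006641 metres = 0.006641 × 10^3 millimetres = 6.641
  0.005262 metres = 0.005262 × 10^3 millimetres = 5.262
  6061 micrometres = 6061 × 10^-3 millimetres = 6.061
  0.03722 metres = 0.03722 × 10^3 millimetres = 37.22
Sum: 6.641 + 5.262 + 6.061 + 37.22 = 55.184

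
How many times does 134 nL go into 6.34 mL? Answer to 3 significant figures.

47300

(6.34e-3) / (134e-9) = 0.04731e6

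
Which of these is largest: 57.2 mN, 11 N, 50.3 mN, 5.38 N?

57.2 mN = 0.0572 N
11 N = 11 N
50.3 mN = 0.0503 N
5.38 N = 5.38 N

11 N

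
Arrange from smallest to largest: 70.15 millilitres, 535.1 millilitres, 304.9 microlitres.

304.9 microlitres < 70.15 millilitres < 535.1 millilitres

70.15 millilitres = 0.07015 litres
535.1 millilitres = 0.5351 litres
304.9 microlitres = 0.0003049 litres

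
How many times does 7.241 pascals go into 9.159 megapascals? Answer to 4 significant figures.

1265000

(9.159e6) / (7.241) = 1.2649e6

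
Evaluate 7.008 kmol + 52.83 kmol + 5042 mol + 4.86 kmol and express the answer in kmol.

69.74 kmol

In kmol:
  7.008 kmol → 7.008
  52.83 kmol → 52.83
  5042 mol = 5042 × 10^-3 kmol = 5.042
  4.86 kmol → 4.86
Sum: 7.008 + 52.83 + 5.042 + 4.86 = 69.74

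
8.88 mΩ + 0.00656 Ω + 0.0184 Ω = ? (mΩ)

In mΩ:
  8.88 mΩ → 8.88
  0.00656 Ω = 0.00656e3 mΩ = 6.56
  0.0184 Ω = 0.0184e3 mΩ = 18.4
Sum: 8.88 + 6.56 + 18.4 = 33.84

33.84 mΩ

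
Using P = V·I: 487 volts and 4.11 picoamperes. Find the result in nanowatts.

2.00157 nanowatts

487 × 4.11 × 10^-12 = 2001.57 × 10^-12 W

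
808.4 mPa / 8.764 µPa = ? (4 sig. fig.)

(808.4 × 10^-3) / (8.764 × 10^-6) = 92.241 × 10^3

92240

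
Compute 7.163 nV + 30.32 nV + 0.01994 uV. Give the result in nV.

57.423 nV

In nV:
  7.163 nV → 7.163
  30.32 nV → 30.32
  0.01994 uV = 0.01994 × 10³ nV = 19.94
Sum: 7.163 + 30.32 + 19.94 = 57.423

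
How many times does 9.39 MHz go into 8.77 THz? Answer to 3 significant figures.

(8.77e12) / (9.39e6) = 0.934e6

934000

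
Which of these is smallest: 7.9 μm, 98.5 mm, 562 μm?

7.9 μm

7.9 μm = 0.0000079 m
98.5 mm = 0.0985 m
562 μm = 0.000562 m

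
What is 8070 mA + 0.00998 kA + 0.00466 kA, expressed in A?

In A:
  8070 mA = 8070 × 10^-3 A = 8.07
  0.00998 kA = 0.00998 × 10^3 A = 9.98
  0.00466 kA = 0.00466 × 10^3 A = 4.66
Sum: 8.07 + 9.98 + 4.66 = 22.71

22.71 A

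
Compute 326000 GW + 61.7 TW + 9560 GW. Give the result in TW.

397.26 TW

In TW:
  326000 GW = 326000 × 10^-3 TW = 326
  61.7 TW → 61.7
  9560 GW = 9560 × 10^-3 TW = 9.56
Sum: 326 + 61.7 + 9.56 = 397.26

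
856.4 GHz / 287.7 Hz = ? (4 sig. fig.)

2977000000

(856.4e9) / (287.7) = 2.9767e9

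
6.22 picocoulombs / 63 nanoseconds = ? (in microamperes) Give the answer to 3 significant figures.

98.7 microamperes

(6.22 × 10^-12) / (63 × 10^-9) = 0.09873 × 10^-3 A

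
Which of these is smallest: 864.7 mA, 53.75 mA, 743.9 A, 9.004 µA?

9.004 µA

864.7 mA = 0.8647 A
53.75 mA = 0.05375 A
743.9 A = 743.9 A
9.004 µA = 0.000009004 A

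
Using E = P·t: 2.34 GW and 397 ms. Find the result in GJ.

0.92898 GJ

2.34 × 10^9 × 397 × 10^-3 = 928.98 × 10^6 J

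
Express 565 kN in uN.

kilo = 10^3, micro = 10^-6; factor is 10^9.
565 × 10^9 = 565000000000

565000000000 uN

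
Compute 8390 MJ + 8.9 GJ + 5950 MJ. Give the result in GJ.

In GJ:
  8390 MJ = 8390e-3 GJ = 8.39
  8.9 GJ → 8.9
  5950 MJ = 5950e-3 GJ = 5.95
Sum: 8.39 + 8.9 + 5.95 = 23.24

23.24 GJ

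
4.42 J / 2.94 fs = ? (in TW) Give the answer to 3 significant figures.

(4.42) / (2.94 × 10^-15) = 1.5034 × 10^15 W

1500 TW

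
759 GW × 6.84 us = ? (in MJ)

759e9 × 6.84e-6 = 5191.56e3 J

5.19156 MJ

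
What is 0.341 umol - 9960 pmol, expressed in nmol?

331.04 nmol

In nmol:
  0.341 umol = 0.341 × 10^3 nmol = 341
  9960 pmol = 9960 × 10^-3 nmol = 9.96
Difference: 341 - 9.96 = 331.04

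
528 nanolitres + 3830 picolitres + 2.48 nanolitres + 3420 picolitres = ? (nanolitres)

In nanolitres:
  528 nanolitres → 528
  3830 picolitres = 3830 × 10^-3 nanolitres = 3.83
  2.48 nanolitres → 2.48
  3420 picolitres = 3420 × 10^-3 nanolitres = 3.42
Sum: 528 + 3.83 + 2.48 + 3.42 = 537.73

537.73 nanolitres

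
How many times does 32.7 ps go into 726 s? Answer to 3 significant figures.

22200000000000

(726) / (32.7 × 10⁻¹²) = 22.2 × 10¹²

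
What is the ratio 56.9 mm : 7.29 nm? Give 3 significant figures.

7810000

(56.9 × 10⁻³) / (7.29 × 10⁻⁹) = 7.805 × 10⁶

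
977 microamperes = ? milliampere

0.977 milliamperes

micro = 1e-6, milli = 1e-3; factor is 1e-3.
977 × 1e-3 = 0.977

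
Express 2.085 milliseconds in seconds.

0.002085 seconds

milli = 10⁻³, (no prefix) = 10⁰; factor is 10⁻³.
2.085 × 10⁻³ = 0.002085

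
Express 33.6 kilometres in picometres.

kilo = 10³, pico = 10⁻¹²; factor is 10¹⁵.
33.6 × 10¹⁵ = 33600000000000000

33600000000000000 picometres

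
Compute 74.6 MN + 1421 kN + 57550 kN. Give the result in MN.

In MN:
  74.6 MN → 74.6
  1421 kN = 1421 × 10⁻³ MN = 1.421
  57550 kN = 57550 × 10⁻³ MN = 57.55
Sum: 74.6 + 1.421 + 57.55 = 133.571

133.571 MN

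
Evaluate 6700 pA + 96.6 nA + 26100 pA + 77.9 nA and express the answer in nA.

207.3 nA

In nA:
  6700 pA = 6700 × 10^-3 nA = 6.7
  96.6 nA → 96.6
  26100 pA = 26100 × 10^-3 nA = 26.1
  77.9 nA → 77.9
Sum: 6.7 + 96.6 + 26.1 + 77.9 = 207.3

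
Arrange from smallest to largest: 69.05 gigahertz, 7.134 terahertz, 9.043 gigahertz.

9.043 gigahertz < 69.05 gigahertz < 7.134 terahertz

69.05 gigahertz = 69050000000 hertz
7.134 terahertz = 7134000000000 hertz
9.043 gigahertz = 9043000000 hertz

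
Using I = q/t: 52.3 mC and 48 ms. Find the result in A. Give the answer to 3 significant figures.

(52.3 × 10^-3) / (48 × 10^-3) = 1.0896 A

1.09 A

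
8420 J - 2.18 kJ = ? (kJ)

In kJ:
  8420 J = 8420 × 10^-3 kJ = 8.42
  2.18 kJ → 2.18
Difference: 8.42 - 2.18 = 6.24

6.24 kJ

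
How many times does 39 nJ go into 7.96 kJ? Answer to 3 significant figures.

204000000000

(7.96e3) / (39e-9) = 0.2041e12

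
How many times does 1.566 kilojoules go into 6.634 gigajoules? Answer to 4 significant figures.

(6.634e9) / (1.566e3) = 4.2363e6

4236000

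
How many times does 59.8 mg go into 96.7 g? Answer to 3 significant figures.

1620

(96.7) / (59.8 × 10⁻³) = 1.617 × 10³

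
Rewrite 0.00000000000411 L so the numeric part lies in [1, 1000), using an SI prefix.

4.11 pL

= 4.11e-12 L; 1e-12 is pico.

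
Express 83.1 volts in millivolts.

(no prefix) = 10⁰, milli = 10⁻³; factor is 10³.
83.1 × 10³ = 83100

83100 millivolts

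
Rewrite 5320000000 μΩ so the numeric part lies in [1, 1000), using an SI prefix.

5.32 kΩ

= 5.32e3 Ω; 1e3 is kilo.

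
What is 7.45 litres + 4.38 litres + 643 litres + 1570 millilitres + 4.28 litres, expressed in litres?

In litres:
  7.45 litres → 7.45
  4.38 litres → 4.38
  643 litres → 643
  1570 millilitres = 1570 × 10⁻³ litres = 1.57
  4.28 litres → 4.28
Sum: 7.45 + 4.38 + 643 + 1.57 + 4.28 = 660.68

660.68 litres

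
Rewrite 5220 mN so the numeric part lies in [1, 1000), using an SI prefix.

= 5.22 N; mantissa already in [1, 1000).

5.22 N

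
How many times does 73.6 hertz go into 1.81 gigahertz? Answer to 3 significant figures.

24600000

(1.81 × 10⁹) / (73.6) = 0.02459 × 10⁹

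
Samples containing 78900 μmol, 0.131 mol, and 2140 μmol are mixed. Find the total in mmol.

In mmol:
  78900 μmol = 78900 × 10^-3 mmol = 78.9
  0.131 mol = 0.131 × 10^3 mmol = 131
  2140 μmol = 2140 × 10^-3 mmol = 2.14
Sum: 78.9 + 131 + 2.14 = 212.04

212.04 mmol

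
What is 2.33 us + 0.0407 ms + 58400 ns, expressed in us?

101.43 us

In us:
  2.33 us → 2.33
  0.0407 ms = 0.0407 × 10³ us = 40.7
  58400 ns = 58400 × 10⁻³ us = 58.4
Sum: 2.33 + 40.7 + 58.4 = 101.43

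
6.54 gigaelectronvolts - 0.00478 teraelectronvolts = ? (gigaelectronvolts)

1.76 gigaelectronvolts

In gigaelectronvolts:
  6.54 gigaelectronvolts → 6.54
  0.00478 teraelectronvolts = 0.00478 × 10³ gigaelectronvolts = 4.78
Difference: 6.54 - 4.78 = 1.76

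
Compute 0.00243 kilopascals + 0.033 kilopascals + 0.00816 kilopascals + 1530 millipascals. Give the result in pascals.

45.12 pascals

In pascals:
  0.00243 kilopascals = 0.00243e3 pascals = 2.43
  0.033 kilopascals = 0.033e3 pascals = 33
  0.00816 kilopascals = 0.00816e3 pascals = 8.16
  1530 millipascals = 1530e-3 pascals = 1.53
Sum: 2.43 + 33 + 8.16 + 1.53 = 45.12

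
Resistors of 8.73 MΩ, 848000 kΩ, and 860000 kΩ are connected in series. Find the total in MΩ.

1716.73 MΩ

In MΩ:
  8.73 MΩ → 8.73
  848000 kΩ = 848000 × 10^-3 MΩ = 848
  860000 kΩ = 860000 × 10^-3 MΩ = 860
Sum: 8.73 + 848 + 860 = 1716.73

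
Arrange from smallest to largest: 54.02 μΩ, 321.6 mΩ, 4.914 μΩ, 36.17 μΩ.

54.02 μΩ = 0.00005402 Ω
321.6 mΩ = 0.3216 Ω
4.914 μΩ = 0.000004914 Ω
36.17 μΩ = 0.00003617 Ω

4.914 μΩ < 36.17 μΩ < 54.02 μΩ < 321.6 mΩ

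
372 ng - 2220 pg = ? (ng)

369.78 ng

In ng:
  372 ng → 372
  2220 pg = 2220 × 10^-3 ng = 2.22
Difference: 372 - 2.22 = 369.78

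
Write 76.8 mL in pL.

76800000000 pL

milli = 10⁻³, pico = 10⁻¹²; factor is 10⁹.
76.8 × 10⁹ = 76800000000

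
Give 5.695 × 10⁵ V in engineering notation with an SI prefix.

= 569.5 × 10³ V; 10³ is kilo.

569.5 kV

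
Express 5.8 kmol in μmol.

5800000000 μmol

kilo = 10³, micro = 10⁻⁶; factor is 10⁹.
5.8 × 10⁹ = 5800000000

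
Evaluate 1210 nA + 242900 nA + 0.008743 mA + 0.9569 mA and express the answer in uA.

1209.753 uA

In uA:
  1210 nA = 1210e-3 uA = 1.21
  242900 nA = 242900e-3 uA = 242.9
  0.008743 mA = 0.008743e3 uA = 8.743
  0.9569 mA = 0.9569e3 uA = 956.9
Sum: 1.21 + 242.9 + 8.743 + 956.9 = 1209.753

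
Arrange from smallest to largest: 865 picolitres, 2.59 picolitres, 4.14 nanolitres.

2.59 picolitres < 865 picolitres < 4.14 nanolitres

865 picolitres = 0.000000000865 litres
2.59 picolitres = 0.00000000000259 litres
4.14 nanolitres = 0.00000000414 litres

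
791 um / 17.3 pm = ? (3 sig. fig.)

(791 × 10^-6) / (17.3 × 10^-12) = 45.72 × 10^6

45700000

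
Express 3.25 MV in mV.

3250000000 mV

mega = 10^6, milli = 10^-3; factor is 10^9.
3.25 × 10^9 = 3250000000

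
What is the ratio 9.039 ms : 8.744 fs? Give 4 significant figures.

(9.039 × 10^-3) / (8.744 × 10^-15) = 1.0337 × 10^12

1034000000000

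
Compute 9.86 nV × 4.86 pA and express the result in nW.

0.0000000000479196 nW

9.86 × 10^-9 × 4.86 × 10^-12 = 47.9196 × 10^-21 W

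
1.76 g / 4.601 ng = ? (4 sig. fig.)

(1.76) / (4.601 × 10⁻⁹) = 0.38253 × 10⁹

382500000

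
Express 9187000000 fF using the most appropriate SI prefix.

9.187 uF

= 9.187 × 10⁻⁶ F; 10⁻⁶ is micro.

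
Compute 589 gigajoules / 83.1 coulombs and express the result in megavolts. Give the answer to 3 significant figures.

(589 × 10^9) / (83.1) = 7.0878 × 10^9 V

7090 megavolts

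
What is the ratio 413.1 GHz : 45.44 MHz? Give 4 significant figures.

(413.1 × 10⁹) / (45.44 × 10⁶) = 9.0911 × 10³

9091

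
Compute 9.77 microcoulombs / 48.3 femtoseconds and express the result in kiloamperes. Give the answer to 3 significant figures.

(9.77e-6) / (48.3e-15) = 0.20228e9 A

202000 kiloamperes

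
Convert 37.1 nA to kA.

nano = 10⁻⁹, kilo = 10³; factor is 10⁻¹².
37.1 × 10⁻¹² = 0.0000000000371

0.0000000000371 kA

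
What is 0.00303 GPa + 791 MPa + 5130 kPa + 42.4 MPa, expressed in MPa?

In MPa:
  0.00303 GPa = 0.00303e3 MPa = 3.03
  791 MPa → 791
  5130 kPa = 5130e-3 MPa = 5.13
  42.4 MPa → 42.4
Sum: 3.03 + 791 + 5.13 + 42.4 = 841.56

841.56 MPa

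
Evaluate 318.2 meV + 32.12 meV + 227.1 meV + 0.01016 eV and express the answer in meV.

587.58 meV

In meV:
  318.2 meV → 318.2
  32.12 meV → 32.12
  227.1 meV → 227.1
  0.01016 eV = 0.01016 × 10³ meV = 10.16
Sum: 318.2 + 32.12 + 227.1 + 10.16 = 587.58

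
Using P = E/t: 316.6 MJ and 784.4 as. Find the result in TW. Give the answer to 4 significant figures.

(316.6e6) / (784.4e-18) = 0.403621e24 W

403600000000 TW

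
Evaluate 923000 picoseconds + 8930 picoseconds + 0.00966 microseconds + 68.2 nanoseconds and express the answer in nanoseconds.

1009.79 nanoseconds

In nanoseconds:
  923000 picoseconds = 923000 × 10⁻³ nanoseconds = 923
  8930 picoseconds = 8930 × 10⁻³ nanoseconds = 8.93
  0.00966 microseconds = 0.00966 × 10³ nanoseconds = 9.66
  68.2 nanoseconds → 68.2
Sum: 923 + 8.93 + 9.66 + 68.2 = 1009.79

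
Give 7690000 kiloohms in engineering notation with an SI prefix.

= 7.69 × 10^9 ohms; 10^9 is giga.

7.69 gigaohms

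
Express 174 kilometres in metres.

kilo = 10³, (no prefix) = 10⁰; factor is 10³.
174 × 10³ = 174000

174000 metres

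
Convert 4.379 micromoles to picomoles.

micro = 10⁻⁶, pico = 10⁻¹²; factor is 10⁶.
4.379 × 10⁶ = 4379000

4379000 picomoles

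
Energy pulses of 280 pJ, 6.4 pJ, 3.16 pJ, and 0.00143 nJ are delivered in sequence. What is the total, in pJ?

290.99 pJ

In pJ:
  280 pJ → 280
  6.4 pJ → 6.4
  3.16 pJ → 3.16
  0.00143 nJ = 0.00143 × 10^3 pJ = 1.43
Sum: 280 + 6.4 + 3.16 + 1.43 = 290.99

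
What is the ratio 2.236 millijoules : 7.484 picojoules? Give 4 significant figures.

(2.236 × 10^-3) / (7.484 × 10^-12) = 0.29877 × 10^9

298800000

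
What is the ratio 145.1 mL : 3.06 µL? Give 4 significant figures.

(145.1 × 10^-3) / (3.06 × 10^-6) = 47.418 × 10^3

47420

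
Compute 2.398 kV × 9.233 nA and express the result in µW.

22.140734 µW

2.398 × 10^3 × 9.233 × 10^-9 = 22.140734 × 10^-6 W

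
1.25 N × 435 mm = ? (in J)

0.54375 J

1.25 × 435e-3 = 543.75e-3 J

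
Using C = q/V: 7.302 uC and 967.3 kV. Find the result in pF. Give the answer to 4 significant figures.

(7.302 × 10^-6) / (967.3 × 10^3) = 0.00754885 × 10^-9 F

7.549 pF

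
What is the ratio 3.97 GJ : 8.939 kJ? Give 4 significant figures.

(3.97e9) / (8.939e3) = 0.44412e6

444100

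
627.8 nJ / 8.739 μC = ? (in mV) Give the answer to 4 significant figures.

(627.8 × 10^-9) / (8.739 × 10^-6) = 71.8389 × 10^-3 V

71.84 mV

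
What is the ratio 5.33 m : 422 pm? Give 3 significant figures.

(5.33) / (422 × 10^-12) = 0.01263 × 10^12

12600000000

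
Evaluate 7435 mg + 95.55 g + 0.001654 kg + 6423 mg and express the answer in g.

111.062 g

In g:
  7435 mg = 7435 × 10^-3 g = 7.435
  95.55 g → 95.55
  0.001654 kg = 0.001654 × 10^3 g = 1.654
  6423 mg = 6423 × 10^-3 g = 6.423
Sum: 7.435 + 95.55 + 1.654 + 6.423 = 111.062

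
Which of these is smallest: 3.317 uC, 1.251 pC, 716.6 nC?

1.251 pC

3.317 uC = 0.000003317 C
1.251 pC = 0.000000000001251 C
716.6 nC = 0.0000007166 C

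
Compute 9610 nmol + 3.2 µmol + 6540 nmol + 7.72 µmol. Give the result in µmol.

In µmol:
  9610 nmol = 9610 × 10⁻³ µmol = 9.61
  3.2 µmol → 3.2
  6540 nmol = 6540 × 10⁻³ µmol = 6.54
  7.72 µmol → 7.72
Sum: 9.61 + 3.2 + 6.54 + 7.72 = 27.07

27.07 µmol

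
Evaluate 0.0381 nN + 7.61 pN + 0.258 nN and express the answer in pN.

303.71 pN

In pN:
  0.0381 nN = 0.0381e3 pN = 38.1
  7.61 pN → 7.61
  0.258 nN = 0.258e3 pN = 258
Sum: 38.1 + 7.61 + 258 = 303.71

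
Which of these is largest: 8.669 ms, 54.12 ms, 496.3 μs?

8.669 ms = 0.008669 s
54.12 ms = 0.05412 s
496.3 μs = 0.0004963 s

54.12 ms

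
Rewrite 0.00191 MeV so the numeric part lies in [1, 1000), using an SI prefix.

1.91 keV

= 1.91 × 10^3 eV; 10^3 is kilo.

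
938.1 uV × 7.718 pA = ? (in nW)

0.0000072402558 nW

938.1e-6 × 7.718e-12 = 7240.2558e-18 W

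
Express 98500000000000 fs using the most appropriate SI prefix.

= 98.5e-3 s; 1e-3 is milli.

98.5 ms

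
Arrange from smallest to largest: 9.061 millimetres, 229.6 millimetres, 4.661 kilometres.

9.061 millimetres < 229.6 millimetres < 4.661 kilometres

9.061 millimetres = 0.009061 metres
229.6 millimetres = 0.2296 metres
4.661 kilometres = 4661 metres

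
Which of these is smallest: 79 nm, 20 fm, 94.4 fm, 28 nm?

20 fm

79 nm = 0.000000079 m
20 fm = 0.00000000000002 m
94.4 fm = 0.0000000000000944 m
28 nm = 0.000000028 m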